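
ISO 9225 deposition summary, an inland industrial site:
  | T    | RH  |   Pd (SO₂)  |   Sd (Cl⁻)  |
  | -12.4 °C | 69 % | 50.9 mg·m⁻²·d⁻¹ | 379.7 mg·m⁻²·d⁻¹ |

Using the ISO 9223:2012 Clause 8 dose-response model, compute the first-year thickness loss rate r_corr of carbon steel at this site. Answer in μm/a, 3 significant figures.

carbon steel: T≤10 °C ⇒ hinge +0.150·(-12.4−10) = -3.3600
  sulphur-dioxide contribution → 1.886 μm/a
  chloride contribution → 24.06 μm/a
  total first-year rate 25.95 μm/a

r_corr = 25.9 μm/a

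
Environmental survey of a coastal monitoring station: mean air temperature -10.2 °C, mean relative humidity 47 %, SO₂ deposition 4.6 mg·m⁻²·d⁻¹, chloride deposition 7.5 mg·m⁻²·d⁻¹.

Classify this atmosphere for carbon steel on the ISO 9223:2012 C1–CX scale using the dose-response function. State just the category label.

carbon steel: T≤10 °C ⇒ hinge +0.150·(-10.2−10) = -3.0300
  Pd branch = 1.77·Pd^0.52·e^(0.02·RH+f) = 0.4841 μm/a
  Cl⁻ term: 0.102·7.5^0.62·exp(0.033·47+0.04·-10.2) = 1.116
  r_corr = 0.4841 + 1.116 = 1.6 μm/a
Category bounds: 1.3…25 μm/a bracket r_corr ⇒ C2

C2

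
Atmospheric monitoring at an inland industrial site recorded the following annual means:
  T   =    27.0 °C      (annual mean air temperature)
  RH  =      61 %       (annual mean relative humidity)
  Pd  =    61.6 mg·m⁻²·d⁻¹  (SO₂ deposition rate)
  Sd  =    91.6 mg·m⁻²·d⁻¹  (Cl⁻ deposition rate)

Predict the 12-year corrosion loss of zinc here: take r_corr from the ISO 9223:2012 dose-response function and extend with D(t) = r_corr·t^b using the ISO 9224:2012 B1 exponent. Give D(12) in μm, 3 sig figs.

D(12) = 31.0 μm

zinc: T>10 °C ⇒ hinge -0.071·(27.0−10) = -1.2070
  SO₂ term: 0.0129·61.6^0.44·exp(0.046·61-1.2070) = 0.3912
  Cl⁻ term: 0.0175·91.6^0.57·exp(0.008·61+0.085·27.0) = 3.715
  sum: 0.3912 + 3.715 → r_corr = 4.106 μm/a
Power-law: D(12) = r_corr · 12^0.813
  D(12) = 4.106 × 12^0.813 = 4.106 × 7.54 = 30.96 μm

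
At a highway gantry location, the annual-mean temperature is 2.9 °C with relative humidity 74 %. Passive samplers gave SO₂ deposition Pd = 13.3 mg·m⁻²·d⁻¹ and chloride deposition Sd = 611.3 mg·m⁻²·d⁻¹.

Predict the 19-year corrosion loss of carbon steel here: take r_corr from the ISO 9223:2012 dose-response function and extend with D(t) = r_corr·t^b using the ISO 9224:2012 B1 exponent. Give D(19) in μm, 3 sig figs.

D(19) = 376 μm

carbon steel: f(T) = +0.150·(T−10) [T≤10 °C] = -1.0650
  SO₂ term: 1.77·13.3^0.52·exp(0.02·74-1.0650) = 10.29
  Sd branch = 0.102·Sd^0.62·e^(0.033·RH+0.04·T) = 70.31 μm/a
  r_corr = 10.29 + 70.31 = 80.6 μm/a
Long-term exponent b (ISO 9224 Table 2, B1) = 0.523
  D(19) = 80.6 × 19^0.523 = 80.6 × 4.664 = 376 μm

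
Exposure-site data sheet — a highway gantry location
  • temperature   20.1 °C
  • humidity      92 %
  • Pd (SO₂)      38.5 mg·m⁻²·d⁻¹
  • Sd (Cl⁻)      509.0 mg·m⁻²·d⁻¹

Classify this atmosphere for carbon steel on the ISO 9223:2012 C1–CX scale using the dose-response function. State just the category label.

CX

carbon steel: T>10 °C ⇒ hinge -0.054·(20.1−10) = -0.5454
  Pd branch = 1.77·Pd^0.52·e^(0.02·RH+f) = 43.12 μm/a
  Sd branch = 0.102·Sd^0.62·e^(0.033·RH+0.04·T) = 226.2 μm/a
  r_corr = 43.12 + 226.2 = 269.3 μm/a
269 μm/a falls in (200, 700] for carbon steel → category CX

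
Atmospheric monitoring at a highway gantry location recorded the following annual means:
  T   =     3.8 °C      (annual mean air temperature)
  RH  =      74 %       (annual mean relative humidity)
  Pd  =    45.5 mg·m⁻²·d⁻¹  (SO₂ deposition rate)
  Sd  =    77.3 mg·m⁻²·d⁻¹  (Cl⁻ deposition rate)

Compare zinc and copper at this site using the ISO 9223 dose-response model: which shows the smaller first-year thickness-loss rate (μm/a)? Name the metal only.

copper

zinc: temperature factor f = +0.038·(-6.2) = -0.2356
  Pd branch = 0.0129·Pd^0.44·e^(0.046·RH+f) = 1.645 μm/a
  Cl⁻ term: 0.0175·77.3^0.57·exp(0.008·74+0.085·3.8) = 0.5208
  r_corr = 1.645 + 0.5208 = 2.166 μm/a
copper: T≤10 °C ⇒ hinge +0.126·(3.8−10) = -0.7812
  SO₂ term: 0.0053·45.5^0.26·exp(0.059·74-0.7812) = 0.5155
  Sd branch = 0.01025·Sd^0.27·e^(0.036·RH+0.049·T) = 0.5733 μm/a
  sum: 0.5155 + 0.5733 → r_corr = 1.089 μm/a
Ordering by μm/a: zinc (2.17) > copper (1.09)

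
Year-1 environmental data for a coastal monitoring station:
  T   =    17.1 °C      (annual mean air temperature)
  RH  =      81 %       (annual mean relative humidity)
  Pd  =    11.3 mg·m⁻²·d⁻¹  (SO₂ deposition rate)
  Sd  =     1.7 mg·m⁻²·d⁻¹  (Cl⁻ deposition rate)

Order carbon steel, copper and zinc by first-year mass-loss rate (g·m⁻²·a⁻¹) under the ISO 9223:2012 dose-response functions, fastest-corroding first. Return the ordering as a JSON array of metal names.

carbon steel: T>10 °C ⇒ hinge -0.054·(17.1−10) = -0.3834
  sulphur-dioxide contribution → 21.51 μm/a
  chloride contribution → 4.068 μm/a
  ⇒ r_corr(carbon steel) = 25.58 μm/a
  mass loss = 25.58 μm/a × 7.85 g/cm³ = 200.8 g·m⁻²·a⁻¹
copper: f(T) = -0.080·(T−10) [T>10 °C] = -0.5680
  sulphur-dioxide contribution → 0.6713 μm/a
  chloride contribution → 0.5049 μm/a
  ⇒ r_corr(copper) = 1.176 μm/a
  mass loss = 1.176 μm/a × 8.96 g/cm³ = 10.54 g·m⁻²·a⁻¹
zinc: temperature factor f = -0.071·(7.1) = -0.5041
  sulphur-dioxide contribution → 0.9402 μm/a
  chloride contribution → 0.1937 μm/a
  ⇒ r_corr(zinc) = 1.134 μm/a
  mass loss = 1.134 μm/a × 7.14 g/cm³ = 8.095 g·m⁻²·a⁻¹
Ordering by g·m⁻²·a⁻¹: carbon steel (201) > copper (10.5) > zinc (8.1)

["carbon steel", "copper", "zinc"]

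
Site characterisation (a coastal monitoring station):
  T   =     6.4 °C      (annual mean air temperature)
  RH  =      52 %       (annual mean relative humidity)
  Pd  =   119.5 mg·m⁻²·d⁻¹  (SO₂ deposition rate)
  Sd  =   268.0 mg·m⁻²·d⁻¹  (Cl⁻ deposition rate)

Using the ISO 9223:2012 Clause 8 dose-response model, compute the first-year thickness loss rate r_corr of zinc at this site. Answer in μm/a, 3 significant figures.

r_corr = 2.12 μm/a

zinc: f(T) = +0.038·(T−10) [T≤10 °C] = -0.1368
  SO₂ term: 0.0129·119.5^0.44·exp(0.046·52-0.1368) = 1.009
  Cl⁻ term: 0.0175·268.0^0.57·exp(0.008·52+0.085·6.4) = 1.107
  r_corr = 1.009 + 1.107 = 2.116 μm/a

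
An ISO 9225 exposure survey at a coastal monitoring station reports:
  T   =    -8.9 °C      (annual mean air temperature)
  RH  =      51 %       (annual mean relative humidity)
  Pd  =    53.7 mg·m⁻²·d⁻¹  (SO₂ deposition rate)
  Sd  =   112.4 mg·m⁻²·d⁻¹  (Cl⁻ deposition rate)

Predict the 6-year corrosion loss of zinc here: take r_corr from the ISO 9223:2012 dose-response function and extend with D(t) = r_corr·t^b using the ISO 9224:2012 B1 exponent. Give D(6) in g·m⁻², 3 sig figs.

zinc: f(T) = +0.038·(T−10) [T≤10 °C] = -0.7182
  SO₂ term: 0.0129·53.7^0.44·exp(0.046·51-0.7182) = 0.3791
  Sd branch = 0.0175·Sd^0.57·e^(0.008·RH+0.085·T) = 0.1822 μm/a
  sum: 0.3791 + 0.1822 → r_corr = 0.5613 μm/a
ISO 9224: D(t) = r_corr · t^b with b = 0.813 (zinc, B1)
  D(6) = 0.5613 × 6^0.813 = 0.5613 × 4.292 = 2.409 μm
  Mass loss = 2.409 μm × 7.14 g/cm³ = 17.2 g·m⁻²

D(6) = 17.2 g·m⁻²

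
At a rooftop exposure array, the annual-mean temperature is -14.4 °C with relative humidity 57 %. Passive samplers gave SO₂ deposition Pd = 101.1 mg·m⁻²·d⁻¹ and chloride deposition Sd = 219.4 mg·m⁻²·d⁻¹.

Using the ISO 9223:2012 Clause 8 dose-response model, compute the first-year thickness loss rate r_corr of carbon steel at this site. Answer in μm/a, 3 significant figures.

r_corr = 12.2 μm/a

carbon steel: f(T) = +0.150·(T−10) [T≤10 °C] = -3.6600
  Pd branch = 1.77·Pd^0.52·e^(0.02·RH+f) = 1.57 μm/a
  Sd branch = 0.102·Sd^0.62·e^(0.033·RH+0.04·T) = 10.64 μm/a
  r_corr = 1.57 + 10.64 = 12.21 μm/a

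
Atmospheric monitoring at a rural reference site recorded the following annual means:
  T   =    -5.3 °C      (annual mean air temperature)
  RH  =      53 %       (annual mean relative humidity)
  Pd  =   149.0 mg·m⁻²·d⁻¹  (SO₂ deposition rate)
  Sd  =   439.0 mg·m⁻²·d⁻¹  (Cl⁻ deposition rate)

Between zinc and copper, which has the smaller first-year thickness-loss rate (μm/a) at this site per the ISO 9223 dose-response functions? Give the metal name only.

copper

zinc: temperature factor f = +0.038·(-15.3) = -0.5814
  SO₂ term: 0.0129·149.0^0.44·exp(0.046·53-0.5814) = 0.7466
  Cl⁻ term: 0.0175·439.0^0.57·exp(0.008·53+0.085·-5.3) = 0.5467
  r_corr = 0.7466 + 0.5467 = 1.293 μm/a
copper: temperature factor f = +0.126·(-15.3) = -1.9278
  SO₂ term: 0.0053·149.0^0.26·exp(0.059·53-1.9278) = 0.06458
  Cl⁻ term: 0.01025·439.0^0.27·exp(0.036·53+0.049·-5.3) = 0.2754
  r_corr = 0.06458 + 0.2754 = 0.34 μm/a
Ordering by μm/a: zinc (1.29) > copper (0.34)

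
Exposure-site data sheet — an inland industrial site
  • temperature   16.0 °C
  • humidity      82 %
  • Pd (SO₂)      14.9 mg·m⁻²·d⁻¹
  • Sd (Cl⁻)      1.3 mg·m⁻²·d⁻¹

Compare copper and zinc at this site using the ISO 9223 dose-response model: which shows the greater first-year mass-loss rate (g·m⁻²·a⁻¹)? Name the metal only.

copper

copper: T>10 °C ⇒ hinge -0.080·(16.0−10) = -0.4800
  sulphur-dioxide contribution → 0.8355 μm/a
  chloride contribution → 0.4613 μm/a
  ⇒ r_corr(copper) = 1.297 μm/a
  mass loss = 1.297 μm/a × 8.96 g/cm³ = 11.62 g·m⁻²·a⁻¹
zinc: temperature factor f = -0.071·(6.0) = -0.4260
  sulphur-dioxide contribution → 1.202 μm/a
  chloride contribution → 0.1526 μm/a
  total first-year rate 1.355 μm/a
  mass loss = 1.355 μm/a × 7.14 g/cm³ = 9.672 g·m⁻²·a⁻¹
Ordering by g·m⁻²·a⁻¹: copper (11.6) > zinc (9.67)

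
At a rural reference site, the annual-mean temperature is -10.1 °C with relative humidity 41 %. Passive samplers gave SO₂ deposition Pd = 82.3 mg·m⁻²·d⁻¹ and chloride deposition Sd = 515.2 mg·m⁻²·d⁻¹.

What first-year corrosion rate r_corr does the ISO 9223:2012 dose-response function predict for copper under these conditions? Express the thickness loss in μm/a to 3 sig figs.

r_corr = 0.162 μm/a

copper: T≤10 °C ⇒ hinge +0.126·(-10.1−10) = -2.5326
  sulphur-dioxide contribution → 0.01489 μm/a
  chloride contribution → 0.1476 μm/a
  ⇒ r_corr(copper) = 0.1625 μm/a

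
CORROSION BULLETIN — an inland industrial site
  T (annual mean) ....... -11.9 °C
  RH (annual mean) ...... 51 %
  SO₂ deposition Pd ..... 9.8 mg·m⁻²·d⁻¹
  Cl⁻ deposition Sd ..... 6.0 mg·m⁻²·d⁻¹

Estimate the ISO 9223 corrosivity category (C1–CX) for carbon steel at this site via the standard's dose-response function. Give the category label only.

C2

carbon steel: T≤10 °C ⇒ hinge +0.150·(-11.9−10) = -3.2850
  SO₂ term: 1.77·9.8^0.52·exp(0.02·51-3.2850) = 0.6022
  Sd branch = 0.102·Sd^0.62·e^(0.033·RH+0.04·T) = 1.036 μm/a
  sum: 0.6022 + 1.036 → r_corr = 1.638 μm/a
Category bounds: 1.3…25 μm/a bracket r_corr ⇒ C2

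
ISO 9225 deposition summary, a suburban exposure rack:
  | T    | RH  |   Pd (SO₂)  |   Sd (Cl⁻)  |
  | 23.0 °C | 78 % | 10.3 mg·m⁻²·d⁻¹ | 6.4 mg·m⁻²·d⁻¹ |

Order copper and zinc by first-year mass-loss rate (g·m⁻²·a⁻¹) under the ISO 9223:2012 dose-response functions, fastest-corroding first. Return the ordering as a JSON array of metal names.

copper: f(T) = -0.080·(T−10) [T>10 °C] = -1.0400
  Pd branch = 0.0053·Pd^0.26·e^(0.059·RH+f) = 0.3424 μm/a
  Sd branch = 0.01025·Sd^0.27·e^(0.036·RH+0.049·T) = 0.8656 μm/a
  sum: 0.3424 + 0.8656 → r_corr = 1.208 μm/a
  mass loss = 1.208 μm/a × 8.96 g/cm³ = 10.82 g·m⁻²·a⁻¹
zinc: T>10 °C ⇒ hinge -0.071·(23.0−10) = -0.9230
  SO₂ term: 0.0129·10.3^0.44·exp(0.046·78-0.9230) = 0.5172
  Cl⁻ term: 0.0175·6.4^0.57·exp(0.008·78+0.085·23.0) = 0.6647
  r_corr = 0.5172 + 0.6647 = 1.182 μm/a
  mass loss = 1.182 μm/a × 7.14 g/cm³ = 8.438 g·m⁻²·a⁻¹
Ordering by g·m⁻²·a⁻¹: copper (10.8) > zinc (8.44)

["copper", "zinc"]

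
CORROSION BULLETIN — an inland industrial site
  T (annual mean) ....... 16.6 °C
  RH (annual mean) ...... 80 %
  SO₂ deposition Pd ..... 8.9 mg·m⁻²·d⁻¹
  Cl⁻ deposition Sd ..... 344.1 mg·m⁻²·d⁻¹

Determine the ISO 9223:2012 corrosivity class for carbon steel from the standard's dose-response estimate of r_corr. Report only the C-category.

carbon steel: T>10 °C ⇒ hinge -0.054·(16.6−10) = -0.3564
  Pd branch = 1.77·Pd^0.52·e^(0.02·RH+f) = 19.13 μm/a
  Cl⁻ term: 0.102·344.1^0.62·exp(0.033·80+0.04·16.6) = 103.8
  sum: 19.13 + 103.8 → r_corr = 122.9 μm/a
123 μm/a falls in (80, 200] for carbon steel → category C5

C5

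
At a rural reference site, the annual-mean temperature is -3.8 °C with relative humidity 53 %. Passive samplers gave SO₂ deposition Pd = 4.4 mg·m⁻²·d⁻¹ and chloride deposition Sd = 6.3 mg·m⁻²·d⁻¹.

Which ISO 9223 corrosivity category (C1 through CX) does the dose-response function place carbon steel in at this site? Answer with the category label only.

carbon steel: temperature factor f = +0.150·(-13.8) = -2.0700
  sulphur-dioxide contribution → 1.393 μm/a
  chloride contribution → 1.577 μm/a
  ⇒ r_corr(carbon steel) = 2.97 μm/a
2.97 μm/a falls in (1.3, 25] for carbon steel → category C2

C2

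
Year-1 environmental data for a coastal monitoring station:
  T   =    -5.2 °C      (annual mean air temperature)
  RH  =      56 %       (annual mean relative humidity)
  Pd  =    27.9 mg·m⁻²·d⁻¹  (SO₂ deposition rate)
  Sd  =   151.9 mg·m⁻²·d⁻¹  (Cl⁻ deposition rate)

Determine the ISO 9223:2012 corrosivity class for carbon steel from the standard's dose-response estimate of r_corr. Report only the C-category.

C2

carbon steel: f(T) = +0.150·(T−10) [T≤10 °C] = -2.2800
  SO₂ term: 1.77·27.9^0.52·exp(0.02·56-2.2800) = 3.133
  Cl⁻ term: 0.102·151.9^0.62·exp(0.033·56+0.04·-5.2) = 11.84
  r_corr = 3.133 + 11.84 = 14.97 μm/a
ISO 9223 Table 2 (carbon steel): 1.3 < 15 ≤ 25 μm/a ⇒ C2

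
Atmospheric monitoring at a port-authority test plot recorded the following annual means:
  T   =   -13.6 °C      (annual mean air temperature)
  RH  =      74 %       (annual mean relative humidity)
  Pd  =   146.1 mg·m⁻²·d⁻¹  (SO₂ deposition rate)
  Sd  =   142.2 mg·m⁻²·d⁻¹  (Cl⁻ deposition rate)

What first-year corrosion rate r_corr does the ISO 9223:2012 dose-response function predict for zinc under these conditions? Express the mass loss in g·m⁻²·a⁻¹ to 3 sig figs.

r_corr = 11.3 g·m⁻²·a⁻¹

zinc: f(T) = +0.038·(T−10) [T≤10 °C] = -0.8968
  sulphur-dioxide contribution → 1.419 μm/a
  chloride contribution → 0.168 μm/a
  total first-year rate 1.587 μm/a
Convert to mass loss: 1.587 μm/a × 7.14 g/cm³ = 11.33 g·m⁻²·a⁻¹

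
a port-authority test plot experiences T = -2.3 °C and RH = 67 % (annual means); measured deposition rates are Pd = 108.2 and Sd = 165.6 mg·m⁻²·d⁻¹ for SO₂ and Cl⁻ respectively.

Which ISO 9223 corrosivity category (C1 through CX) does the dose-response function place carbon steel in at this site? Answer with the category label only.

carbon steel: temperature factor f = +0.150·(-12.3) = -1.8450
  SO₂ term: 1.77·108.2^0.52·exp(0.02·67-1.8450) = 12.2
  Sd branch = 0.102·Sd^0.62·e^(0.033·RH+0.04·T) = 20.17 μm/a
  sum: 12.2 + 20.17 → r_corr = 32.37 μm/a
ISO 9223 Table 2 (carbon steel): 25 < 32.4 ≤ 50 μm/a ⇒ C3

C3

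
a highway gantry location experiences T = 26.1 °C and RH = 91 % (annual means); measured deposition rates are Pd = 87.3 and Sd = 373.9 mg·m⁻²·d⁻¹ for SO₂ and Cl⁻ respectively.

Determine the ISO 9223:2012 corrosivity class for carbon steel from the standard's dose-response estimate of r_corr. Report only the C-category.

carbon steel: f(T) = -0.054·(T−10) [T>10 °C] = -0.8694
  sulphur-dioxide contribution → 46.79 μm/a
  chloride contribution → 229.8 μm/a
  total first-year rate 276.6 μm/a
ISO 9223 Table 2 (carbon steel): 200 < 277 ≤ 700 μm/a ⇒ CX

CX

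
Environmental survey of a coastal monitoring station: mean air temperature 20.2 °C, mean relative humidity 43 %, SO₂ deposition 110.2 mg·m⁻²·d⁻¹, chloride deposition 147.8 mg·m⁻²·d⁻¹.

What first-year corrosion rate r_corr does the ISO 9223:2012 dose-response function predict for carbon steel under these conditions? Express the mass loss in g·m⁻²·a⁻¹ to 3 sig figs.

carbon steel: f(T) = -0.054·(T−10) [T>10 °C] = -0.5508
  SO₂ term: 1.77·110.2^0.52·exp(0.02·43-0.5508) = 27.81
  Cl⁻ term: 0.102·147.8^0.62·exp(0.033·43+0.04·20.2) = 20.94
  r_corr = 27.81 + 20.94 = 48.75 μm/a
Convert to mass loss: 48.75 μm/a × 7.85 g/cm³ = 382.7 g·m⁻²·a⁻¹

r_corr = 383 g·m⁻²·a⁻¹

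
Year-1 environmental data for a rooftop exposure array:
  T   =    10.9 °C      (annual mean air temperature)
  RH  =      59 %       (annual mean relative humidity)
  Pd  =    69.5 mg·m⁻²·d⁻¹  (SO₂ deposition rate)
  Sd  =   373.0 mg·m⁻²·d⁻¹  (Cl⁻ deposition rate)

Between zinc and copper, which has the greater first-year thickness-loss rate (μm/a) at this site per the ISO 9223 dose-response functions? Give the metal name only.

zinc: f(T) = -0.071·(T−10) [T>10 °C] = -0.0639
  sulphur-dioxide contribution → 1.18 μm/a
  chloride contribution → 2.071 μm/a
  total first-year rate 3.252 μm/a
copper: T>10 °C ⇒ hinge -0.080·(10.9−10) = -0.0720
  sulphur-dioxide contribution → 0.4827 μm/a
  chloride contribution → 0.7236 μm/a
  total first-year rate 1.206 μm/a
Ordering by μm/a: zinc (3.25) > copper (1.21)

zinc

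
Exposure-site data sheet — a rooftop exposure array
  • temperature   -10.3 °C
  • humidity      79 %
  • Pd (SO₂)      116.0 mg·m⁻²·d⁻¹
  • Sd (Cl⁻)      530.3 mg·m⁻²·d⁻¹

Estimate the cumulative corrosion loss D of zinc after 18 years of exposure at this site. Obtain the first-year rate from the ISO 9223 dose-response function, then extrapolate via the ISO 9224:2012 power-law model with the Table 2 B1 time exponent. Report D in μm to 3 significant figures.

zinc: temperature factor f = +0.038·(-20.3) = -0.7714
  sulphur-dioxide contribution → 1.829 μm/a
  chloride contribution → 0.4901 μm/a
  total first-year rate 2.319 μm/a
Power-law: D(18) = r_corr · 18^0.813
  D(18) = 2.319 × 18^0.813 = 2.319 × 10.48 = 24.31 μm

D(18) = 24.3 μm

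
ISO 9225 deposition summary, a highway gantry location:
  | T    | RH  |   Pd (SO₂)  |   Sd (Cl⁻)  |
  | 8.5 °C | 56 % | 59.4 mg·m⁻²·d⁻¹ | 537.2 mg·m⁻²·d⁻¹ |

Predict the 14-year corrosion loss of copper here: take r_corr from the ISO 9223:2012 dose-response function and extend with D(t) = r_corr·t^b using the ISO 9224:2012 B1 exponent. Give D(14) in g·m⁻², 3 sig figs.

copper: temperature factor f = +0.126·(-1.5) = -0.1890
  sulphur-dioxide contribution → 0.3454 μm/a
  chloride contribution → 0.6372 μm/a
  total first-year rate 0.9826 μm/a
Long-term exponent b (ISO 9224 Table 2, B1) = 0.667
  D(14) = 0.9826 × 14^0.667 = 0.9826 × 5.814 = 5.713 μm
  Mass loss = 5.713 μm × 8.96 g/cm³ = 51.19 g·m⁻²

D(14) = 51.2 g·m⁻²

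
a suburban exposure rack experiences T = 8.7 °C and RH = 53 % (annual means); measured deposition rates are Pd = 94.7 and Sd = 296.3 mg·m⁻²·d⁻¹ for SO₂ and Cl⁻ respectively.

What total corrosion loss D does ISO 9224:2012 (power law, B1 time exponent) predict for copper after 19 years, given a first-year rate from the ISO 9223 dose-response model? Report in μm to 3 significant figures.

D(19) = 5.89 μm

copper: f(T) = +0.126·(T−10) [T≤10 °C] = -0.1638
  sulphur-dioxide contribution → 0.335 μm/a
  chloride contribution → 0.4919 μm/a
  total first-year rate 0.8269 μm/a
Power-law: D(19) = r_corr · 19^0.667
  D(19) = 0.8269 × 19^0.667 = 0.8269 × 7.127 = 5.893 μm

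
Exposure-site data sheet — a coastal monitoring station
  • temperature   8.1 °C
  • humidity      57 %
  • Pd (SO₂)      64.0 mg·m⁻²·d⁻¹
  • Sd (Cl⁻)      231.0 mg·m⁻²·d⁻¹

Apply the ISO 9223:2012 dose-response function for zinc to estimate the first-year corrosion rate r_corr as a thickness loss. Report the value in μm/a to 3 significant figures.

zinc: T≤10 °C ⇒ hinge +0.038·(8.1−10) = -0.0722
  Pd branch = 0.0129·Pd^0.44·e^(0.046·RH+f) = 1.03 μm/a
  Sd branch = 0.0175·Sd^0.57·e^(0.008·RH+0.085·T) = 1.223 μm/a
  sum: 1.03 + 1.223 → r_corr = 2.252 μm/a

r_corr = 2.25 μm/a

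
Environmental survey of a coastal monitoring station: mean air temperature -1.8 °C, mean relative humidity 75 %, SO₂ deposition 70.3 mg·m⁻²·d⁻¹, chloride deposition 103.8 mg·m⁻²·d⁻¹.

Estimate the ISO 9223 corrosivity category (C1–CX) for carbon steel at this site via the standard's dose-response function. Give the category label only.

carbon steel: T≤10 °C ⇒ hinge +0.150·(-1.8−10) = -1.7700
  SO₂ term: 1.77·70.3^0.52·exp(0.02·75-1.7700) = 12.33
  Sd branch = 0.102·Sd^0.62·e^(0.033·RH+0.04·T) = 20.06 μm/a
  r_corr = 12.33 + 20.06 = 32.39 μm/a
32.4 μm/a falls in (25, 50] for carbon steel → category C3

C3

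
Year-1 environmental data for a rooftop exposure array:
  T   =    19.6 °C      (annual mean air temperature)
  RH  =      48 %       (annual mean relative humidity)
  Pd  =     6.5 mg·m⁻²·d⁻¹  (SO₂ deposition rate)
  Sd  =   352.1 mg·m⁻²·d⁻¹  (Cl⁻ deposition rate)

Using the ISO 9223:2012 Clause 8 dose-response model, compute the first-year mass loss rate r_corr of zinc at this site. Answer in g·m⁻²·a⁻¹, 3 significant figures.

zinc: temperature factor f = -0.071·(9.6) = -0.6816
  SO₂ term: 0.0129·6.5^0.44·exp(0.046·48-0.6816) = 0.1353
  Cl⁻ term: 0.0175·352.1^0.57·exp(0.008·48+0.085·19.6) = 3.845
  r_corr = 0.1353 + 3.845 = 3.981 μm/a
Convert to mass loss: 3.981 μm/a × 7.14 g/cm³ = 28.42 g·m⁻²·a⁻¹

r_corr = 28.4 g·m⁻²·a⁻¹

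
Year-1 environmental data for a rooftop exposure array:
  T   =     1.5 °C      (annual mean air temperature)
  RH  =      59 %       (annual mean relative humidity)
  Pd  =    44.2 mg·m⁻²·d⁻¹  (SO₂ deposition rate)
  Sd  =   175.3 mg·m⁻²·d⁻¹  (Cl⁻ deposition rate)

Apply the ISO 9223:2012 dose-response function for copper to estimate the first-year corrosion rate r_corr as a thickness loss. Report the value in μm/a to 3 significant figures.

r_corr = 0.530 μm/a

copper: temperature factor f = +0.126·(-8.5) = -1.0710
  Pd branch = 0.0053·Pd^0.26·e^(0.059·RH+f) = 0.158 μm/a
  Sd branch = 0.01025·Sd^0.27·e^(0.036·RH+0.049·T) = 0.3723 μm/a
  sum: 0.158 + 0.3723 → r_corr = 0.5303 μm/a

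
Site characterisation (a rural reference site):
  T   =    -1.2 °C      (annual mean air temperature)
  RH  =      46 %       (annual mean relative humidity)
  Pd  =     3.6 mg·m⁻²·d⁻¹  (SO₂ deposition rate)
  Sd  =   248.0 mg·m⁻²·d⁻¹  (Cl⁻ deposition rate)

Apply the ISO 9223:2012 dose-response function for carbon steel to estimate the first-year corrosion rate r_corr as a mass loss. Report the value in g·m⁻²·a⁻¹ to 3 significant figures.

carbon steel: T≤10 °C ⇒ hinge +0.150·(-1.2−10) = -1.6800
  SO₂ term: 1.77·3.6^0.52·exp(0.02·46-1.6800) = 1.611
  Cl⁻ term: 0.102·248.0^0.62·exp(0.033·46+0.04·-1.2) = 13.54
  r_corr = 1.611 + 13.54 = 15.15 μm/a
Convert to mass loss: 15.15 μm/a × 7.85 g/cm³ = 118.9 g·m⁻²·a⁻¹

r_corr = 119 g·m⁻²·a⁻¹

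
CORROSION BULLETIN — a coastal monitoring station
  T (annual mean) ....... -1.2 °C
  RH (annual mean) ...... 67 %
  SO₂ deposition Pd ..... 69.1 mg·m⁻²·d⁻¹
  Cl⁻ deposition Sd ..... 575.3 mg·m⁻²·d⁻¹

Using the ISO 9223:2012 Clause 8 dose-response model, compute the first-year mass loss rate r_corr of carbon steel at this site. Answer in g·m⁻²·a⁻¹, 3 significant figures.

carbon steel: f(T) = +0.150·(T−10) [T≤10 °C] = -1.6800
  SO₂ term: 1.77·69.1^0.52·exp(0.02·67-1.6800) = 11.4
  Cl⁻ term: 0.102·575.3^0.62·exp(0.033·67+0.04·-1.2) = 45.62
  r_corr = 11.4 + 45.62 = 57.01 μm/a
Convert to mass loss: 57.01 μm/a × 7.85 g/cm³ = 447.6 g·m⁻²·a⁻¹

r_corr = 448 g·m⁻²·a⁻¹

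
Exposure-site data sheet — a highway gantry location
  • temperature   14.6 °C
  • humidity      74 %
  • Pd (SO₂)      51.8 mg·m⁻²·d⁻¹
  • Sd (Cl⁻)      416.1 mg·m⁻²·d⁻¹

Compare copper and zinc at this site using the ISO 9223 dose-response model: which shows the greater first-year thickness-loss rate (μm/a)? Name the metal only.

copper: temperature factor f = -0.080·(4.6) = -0.3680
  SO₂ term: 0.0053·51.8^0.26·exp(0.059·74-0.3680) = 0.806
  Sd branch = 0.01025·Sd^0.27·e^(0.036·RH+0.049·T) = 1.533 μm/a
  r_corr = 0.806 + 1.533 = 2.339 μm/a
zinc: T>10 °C ⇒ hinge -0.071·(14.6−10) = -0.3266
  SO₂ term: 0.0129·51.8^0.44·exp(0.046·74-0.3266) = 1.59
  Cl⁻ term: 0.0175·416.1^0.57·exp(0.008·74+0.085·14.6) = 3.404
  r_corr = 1.59 + 3.404 = 4.994 μm/a
Ordering by μm/a: zinc (4.99) > copper (2.34)

zinc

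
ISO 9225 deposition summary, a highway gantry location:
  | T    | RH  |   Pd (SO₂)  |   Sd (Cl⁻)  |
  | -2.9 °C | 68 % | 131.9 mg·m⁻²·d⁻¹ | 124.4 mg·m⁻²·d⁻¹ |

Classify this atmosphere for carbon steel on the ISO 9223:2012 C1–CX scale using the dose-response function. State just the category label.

carbon steel: T≤10 °C ⇒ hinge +0.150·(-2.9−10) = -1.9350
  SO₂ term: 1.77·131.9^0.52·exp(0.02·68-1.9350) = 12.61
  Cl⁻ term: 0.102·124.4^0.62·exp(0.033·68+0.04·-2.9) = 17.04
  sum: 12.61 + 17.04 → r_corr = 29.66 μm/a
Category bounds: 25…50 μm/a bracket r_corr ⇒ C3

C3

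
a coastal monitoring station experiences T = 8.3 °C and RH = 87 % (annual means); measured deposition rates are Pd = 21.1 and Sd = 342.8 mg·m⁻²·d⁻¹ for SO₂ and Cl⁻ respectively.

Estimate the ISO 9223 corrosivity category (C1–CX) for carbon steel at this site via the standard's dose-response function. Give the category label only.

carbon steel: temperature factor f = +0.150·(-1.7) = -0.2550
  SO₂ term: 1.77·21.1^0.52·exp(0.02·87-0.2550) = 38.15
  Sd branch = 0.102·Sd^0.62·e^(0.033·RH+0.04·T) = 93.62 μm/a
  r_corr = 38.15 + 93.62 = 131.8 μm/a
Category bounds: 80…200 μm/a bracket r_corr ⇒ C5

C5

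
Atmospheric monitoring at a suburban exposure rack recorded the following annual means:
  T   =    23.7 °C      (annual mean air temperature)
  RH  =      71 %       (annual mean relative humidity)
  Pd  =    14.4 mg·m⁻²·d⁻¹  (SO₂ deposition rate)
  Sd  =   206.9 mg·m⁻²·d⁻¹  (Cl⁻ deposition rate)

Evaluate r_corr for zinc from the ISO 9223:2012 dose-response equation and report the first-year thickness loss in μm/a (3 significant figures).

r_corr = 5.25 μm/a

zinc: temperature factor f = -0.071·(13.7) = -0.9727
  Pd branch = 0.0129·Pd^0.44·e^(0.046·RH+f) = 0.4133 μm/a
  Cl⁻ term: 0.0175·206.9^0.57·exp(0.008·71+0.085·23.7) = 4.837
  sum: 0.4133 + 4.837 → r_corr = 5.25 μm/a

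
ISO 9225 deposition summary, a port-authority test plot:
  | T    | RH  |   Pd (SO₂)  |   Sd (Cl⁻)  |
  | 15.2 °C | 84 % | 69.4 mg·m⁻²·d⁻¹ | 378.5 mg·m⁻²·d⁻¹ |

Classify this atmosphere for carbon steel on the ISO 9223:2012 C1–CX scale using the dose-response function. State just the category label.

carbon steel: T>10 °C ⇒ hinge -0.054·(15.2−10) = -0.2808
  Pd branch = 1.77·Pd^0.52·e^(0.02·RH+f) = 65.03 μm/a
  Cl⁻ term: 0.102·378.5^0.62·exp(0.033·84+0.04·15.2) = 118.8
  r_corr = 65.03 + 118.8 = 183.9 μm/a
ISO 9223 Table 2 (carbon steel): 80 < 184 ≤ 200 μm/a ⇒ C5

C5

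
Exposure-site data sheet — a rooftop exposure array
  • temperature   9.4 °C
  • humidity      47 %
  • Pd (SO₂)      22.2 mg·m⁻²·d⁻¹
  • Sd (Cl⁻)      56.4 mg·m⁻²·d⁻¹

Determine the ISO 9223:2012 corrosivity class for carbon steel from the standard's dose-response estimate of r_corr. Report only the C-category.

C3

carbon steel: f(T) = +0.150·(T−10) [T≤10 °C] = -0.0900
  sulphur-dioxide contribution → 20.76 μm/a
  chloride contribution → 8.536 μm/a
  ⇒ r_corr(carbon steel) = 29.3 μm/a
29.3 μm/a falls in (25, 50] for carbon steel → category C3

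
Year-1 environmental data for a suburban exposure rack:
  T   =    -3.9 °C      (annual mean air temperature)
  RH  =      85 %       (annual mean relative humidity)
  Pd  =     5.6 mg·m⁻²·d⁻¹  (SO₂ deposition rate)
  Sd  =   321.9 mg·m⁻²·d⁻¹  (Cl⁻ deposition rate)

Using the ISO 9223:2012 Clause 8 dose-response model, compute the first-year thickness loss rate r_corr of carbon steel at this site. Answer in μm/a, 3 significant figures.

carbon steel: temperature factor f = +0.150·(-13.9) = -2.0850
  sulphur-dioxide contribution → 2.95 μm/a
  chloride contribution → 51.74 μm/a
  ⇒ r_corr(carbon steel) = 54.69 μm/a

r_corr = 54.7 μm/a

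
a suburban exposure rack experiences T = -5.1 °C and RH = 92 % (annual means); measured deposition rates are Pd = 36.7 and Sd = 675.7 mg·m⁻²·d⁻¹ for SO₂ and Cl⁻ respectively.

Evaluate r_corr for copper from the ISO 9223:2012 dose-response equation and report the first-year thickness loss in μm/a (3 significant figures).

copper: temperature factor f = +0.126·(-15.1) = -1.9026
  Pd branch = 0.0053·Pd^0.26·e^(0.059·RH+f) = 0.4594 μm/a
  Sd branch = 0.01025·Sd^0.27·e^(0.036·RH+0.049·T) = 1.272 μm/a
  sum: 0.4594 + 1.272 → r_corr = 1.732 μm/a

r_corr = 1.73 μm/a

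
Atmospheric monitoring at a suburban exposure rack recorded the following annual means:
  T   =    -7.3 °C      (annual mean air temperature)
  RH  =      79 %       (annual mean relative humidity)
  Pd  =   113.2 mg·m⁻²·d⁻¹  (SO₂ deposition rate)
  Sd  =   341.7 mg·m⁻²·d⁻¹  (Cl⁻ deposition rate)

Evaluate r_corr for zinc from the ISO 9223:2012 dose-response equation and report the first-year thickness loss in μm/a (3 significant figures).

zinc: temperature factor f = +0.038·(-17.3) = -0.6574
  Pd branch = 0.0129·Pd^0.44·e^(0.046·RH+f) = 2.028 μm/a
  Cl⁻ term: 0.0175·341.7^0.57·exp(0.008·79+0.085·-7.3) = 0.4923
  r_corr = 2.028 + 0.4923 = 2.52 μm/a

r_corr = 2.52 μm/a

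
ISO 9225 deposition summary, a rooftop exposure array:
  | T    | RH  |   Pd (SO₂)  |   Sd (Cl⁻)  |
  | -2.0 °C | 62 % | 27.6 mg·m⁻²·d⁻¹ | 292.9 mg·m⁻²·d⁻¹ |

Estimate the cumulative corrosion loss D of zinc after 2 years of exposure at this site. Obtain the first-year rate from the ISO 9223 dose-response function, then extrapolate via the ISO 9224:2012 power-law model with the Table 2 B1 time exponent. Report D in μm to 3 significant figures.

D(2) = 2.16 μm

zinc: temperature factor f = +0.038·(-12.0) = -0.4560
  SO₂ term: 0.0129·27.6^0.44·exp(0.046·62-0.4560) = 0.6098
  Sd branch = 0.0175·Sd^0.57·e^(0.008·RH+0.085·T) = 0.6175 μm/a
  r_corr = 0.6098 + 0.6175 = 1.227 μm/a
Power-law: D(2) = r_corr · 2^0.813
  D(2) = 1.227 × 2^0.813 = 1.227 × 1.757 = 2.156 μm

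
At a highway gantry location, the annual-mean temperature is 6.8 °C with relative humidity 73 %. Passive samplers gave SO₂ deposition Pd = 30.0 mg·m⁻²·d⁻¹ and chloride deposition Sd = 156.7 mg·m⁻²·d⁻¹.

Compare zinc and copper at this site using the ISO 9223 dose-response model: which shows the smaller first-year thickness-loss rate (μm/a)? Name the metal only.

copper

zinc: f(T) = +0.038·(T−10) [T≤10 °C] = -0.1216
  Pd branch = 0.0129·Pd^0.44·e^(0.046·RH+f) = 1.466 μm/a
  Cl⁻ term: 0.0175·156.7^0.57·exp(0.008·73+0.085·6.8) = 0.9974
  r_corr = 1.466 + 0.9974 = 2.463 μm/a
copper: f(T) = +0.126·(T−10) [T≤10 °C] = -0.4032
  Pd branch = 0.0053·Pd^0.26·e^(0.059·RH+f) = 0.6364 μm/a
  Sd branch = 0.01025·Sd^0.27·e^(0.036·RH+0.049·T) = 0.7752 μm/a
  sum: 0.6364 + 0.7752 → r_corr = 1.412 μm/a
Ordering by μm/a: zinc (2.46) > copper (1.41)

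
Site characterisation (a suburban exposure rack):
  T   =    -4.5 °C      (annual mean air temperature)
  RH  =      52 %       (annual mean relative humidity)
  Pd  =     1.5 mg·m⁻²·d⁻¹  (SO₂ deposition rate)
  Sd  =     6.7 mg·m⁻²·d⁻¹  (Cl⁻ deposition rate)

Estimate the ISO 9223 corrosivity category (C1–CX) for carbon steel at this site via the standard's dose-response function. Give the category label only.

C2

carbon steel: temperature factor f = +0.150·(-14.5) = -2.1750
  SO₂ term: 1.77·1.5^0.52·exp(0.02·52-2.1750) = 0.7025
  Cl⁻ term: 0.102·6.7^0.62·exp(0.033·52+0.04·-4.5) = 1.541
  r_corr = 0.7025 + 1.541 = 2.244 μm/a
2.24 μm/a falls in (1.3, 25] for carbon steel → category C2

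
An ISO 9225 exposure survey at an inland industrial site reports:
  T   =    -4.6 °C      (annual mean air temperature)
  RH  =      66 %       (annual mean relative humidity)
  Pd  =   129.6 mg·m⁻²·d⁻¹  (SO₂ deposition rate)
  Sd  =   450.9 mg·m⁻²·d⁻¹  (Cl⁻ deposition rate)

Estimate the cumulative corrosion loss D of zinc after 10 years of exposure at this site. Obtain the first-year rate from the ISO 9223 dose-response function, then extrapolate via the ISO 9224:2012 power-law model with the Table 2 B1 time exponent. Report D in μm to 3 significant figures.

D(10) = 12.8 μm

zinc: temperature factor f = +0.038·(-14.6) = -0.5548
  Pd branch = 0.0129·Pd^0.44·e^(0.046·RH+f) = 1.311 μm/a
  Cl⁻ term: 0.0175·450.9^0.57·exp(0.008·66+0.085·-4.6) = 0.6537
  r_corr = 1.311 + 0.6537 = 1.965 μm/a
ISO 9224: D(t) = r_corr · t^b with b = 0.813 (zinc, B1)
  D(10) = 1.965 × 10^0.813 = 1.965 × 6.501 = 12.77 μm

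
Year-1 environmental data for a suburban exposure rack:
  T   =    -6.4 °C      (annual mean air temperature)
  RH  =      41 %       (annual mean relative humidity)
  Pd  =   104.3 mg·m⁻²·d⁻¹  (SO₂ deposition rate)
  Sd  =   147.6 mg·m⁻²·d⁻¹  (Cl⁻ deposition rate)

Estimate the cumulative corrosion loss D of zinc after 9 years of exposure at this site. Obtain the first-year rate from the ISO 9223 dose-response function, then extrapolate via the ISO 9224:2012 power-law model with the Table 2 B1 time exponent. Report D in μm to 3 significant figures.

D(9) = 3.55 μm

zinc: temperature factor f = +0.038·(-16.4) = -0.6232
  SO₂ term: 0.0129·104.3^0.44·exp(0.046·41-0.6232) = 0.3524
  Cl⁻ term: 0.0175·147.6^0.57·exp(0.008·41+0.085·-6.4) = 0.243
  sum: 0.3524 + 0.243 → r_corr = 0.5954 μm/a
Long-term exponent b (ISO 9224 Table 2, B1) = 0.813
  D(9) = 0.5954 × 9^0.813 = 0.5954 × 5.968 = 3.553 μm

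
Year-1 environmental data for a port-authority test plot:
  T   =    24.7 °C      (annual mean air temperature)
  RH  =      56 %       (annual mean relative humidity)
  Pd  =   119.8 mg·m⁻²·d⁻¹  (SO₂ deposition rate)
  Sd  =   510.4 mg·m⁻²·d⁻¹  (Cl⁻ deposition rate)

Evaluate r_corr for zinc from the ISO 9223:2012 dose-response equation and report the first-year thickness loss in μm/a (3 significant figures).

zinc: temperature factor f = -0.071·(14.7) = -1.0437
  sulphur-dioxide contribution → 0.4904 μm/a
  chloride contribution → 7.815 μm/a
  ⇒ r_corr(zinc) = 8.305 μm/a

r_corr = 8.31 μm/a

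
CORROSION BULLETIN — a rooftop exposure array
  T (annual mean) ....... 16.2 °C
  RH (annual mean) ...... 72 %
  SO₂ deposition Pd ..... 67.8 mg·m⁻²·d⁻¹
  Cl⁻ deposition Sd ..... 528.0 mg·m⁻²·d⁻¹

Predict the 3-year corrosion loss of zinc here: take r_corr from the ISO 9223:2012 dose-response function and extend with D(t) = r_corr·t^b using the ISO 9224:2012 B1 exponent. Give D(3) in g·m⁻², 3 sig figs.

zinc: T>10 °C ⇒ hinge -0.071·(16.2−10) = -0.4402
  SO₂ term: 0.0129·67.8^0.44·exp(0.046·72-0.4402) = 1.457
  Cl⁻ term: 0.0175·528.0^0.57·exp(0.008·72+0.085·16.2) = 4.397
  r_corr = 1.457 + 4.397 = 5.854 μm/a
ISO 9224: D(t) = r_corr · t^b with b = 0.813 (zinc, B1)
  D(3) = 5.854 × 3^0.813 = 5.854 × 2.443 = 14.3 μm
  Mass loss = 14.3 μm × 7.14 g/cm³ = 102.1 g·m⁻²

D(3) = 102 g·m⁻²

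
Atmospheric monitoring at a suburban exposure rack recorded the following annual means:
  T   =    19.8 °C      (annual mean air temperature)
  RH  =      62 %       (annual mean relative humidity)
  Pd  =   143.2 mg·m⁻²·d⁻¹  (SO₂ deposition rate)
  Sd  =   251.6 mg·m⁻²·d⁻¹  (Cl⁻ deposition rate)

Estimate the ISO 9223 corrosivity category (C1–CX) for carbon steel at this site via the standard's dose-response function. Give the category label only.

C5

carbon steel: f(T) = -0.054·(T−10) [T>10 °C] = -0.5292
  Pd branch = 1.77·Pd^0.52·e^(0.02·RH+f) = 47.62 μm/a
  Sd branch = 0.102·Sd^0.62·e^(0.033·RH+0.04·T) = 53.65 μm/a
  sum: 47.62 + 53.65 → r_corr = 101.3 μm/a
101 μm/a falls in (80, 200] for carbon steel → category C5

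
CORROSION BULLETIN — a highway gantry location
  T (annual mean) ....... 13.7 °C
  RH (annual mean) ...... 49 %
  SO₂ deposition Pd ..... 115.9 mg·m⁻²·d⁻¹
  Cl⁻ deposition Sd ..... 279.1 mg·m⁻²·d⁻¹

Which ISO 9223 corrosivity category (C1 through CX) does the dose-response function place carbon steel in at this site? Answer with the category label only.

carbon steel: temperature factor f = -0.054·(3.7) = -0.1998
  Pd branch = 1.77·Pd^0.52·e^(0.02·RH+f) = 45.72 μm/a
  Sd branch = 0.102·Sd^0.62·e^(0.033·RH+0.04·T) = 29.19 μm/a
  r_corr = 45.72 + 29.19 = 74.91 μm/a
74.9 μm/a falls in (50, 80] for carbon steel → category C4

C4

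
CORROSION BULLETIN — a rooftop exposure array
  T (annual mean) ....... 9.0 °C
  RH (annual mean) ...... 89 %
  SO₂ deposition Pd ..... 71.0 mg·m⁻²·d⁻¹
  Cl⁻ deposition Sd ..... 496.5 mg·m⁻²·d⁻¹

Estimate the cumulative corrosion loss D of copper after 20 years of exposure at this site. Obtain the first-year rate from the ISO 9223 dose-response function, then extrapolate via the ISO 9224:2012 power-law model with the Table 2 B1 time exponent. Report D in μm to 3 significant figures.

copper: f(T) = +0.126·(T−10) [T≤10 °C] = -0.1260
  sulphur-dioxide contribution → 2.7 μm/a
  chloride contribution → 2.097 μm/a
  ⇒ r_corr(copper) = 4.797 μm/a
Power-law: D(20) = r_corr · 20^0.667
  D(20) = 4.797 × 20^0.667 = 4.797 × 7.375 = 35.38 μm

D(20) = 35.4 μm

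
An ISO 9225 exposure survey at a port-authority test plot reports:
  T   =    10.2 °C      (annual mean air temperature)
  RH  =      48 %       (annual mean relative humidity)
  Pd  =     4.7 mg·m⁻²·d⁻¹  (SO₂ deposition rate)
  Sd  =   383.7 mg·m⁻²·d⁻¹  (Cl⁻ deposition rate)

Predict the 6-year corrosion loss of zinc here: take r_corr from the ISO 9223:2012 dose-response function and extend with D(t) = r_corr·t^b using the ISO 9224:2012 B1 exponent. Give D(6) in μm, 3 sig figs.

zinc: T>10 °C ⇒ hinge -0.071·(10.2−10) = -0.0142
  sulphur-dioxide contribution → 0.2286 μm/a
  chloride contribution → 1.816 μm/a
  ⇒ r_corr(zinc) = 2.045 μm/a
Power-law: D(6) = r_corr · 6^0.813
  D(6) = 2.045 × 6^0.813 = 2.045 × 4.292 = 8.777 μm

D(6) = 8.78 μm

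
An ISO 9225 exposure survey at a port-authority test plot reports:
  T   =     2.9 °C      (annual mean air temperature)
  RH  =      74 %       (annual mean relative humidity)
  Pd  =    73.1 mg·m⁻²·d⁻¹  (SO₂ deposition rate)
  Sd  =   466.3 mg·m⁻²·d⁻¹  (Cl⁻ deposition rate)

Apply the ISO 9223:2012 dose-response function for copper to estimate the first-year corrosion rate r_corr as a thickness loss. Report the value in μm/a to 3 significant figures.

r_corr = 1.41 μm/a

copper: temperature factor f = +0.126·(-7.1) = -0.8946
  Pd branch = 0.0053·Pd^0.26·e^(0.059·RH+f) = 0.5206 μm/a
  Sd branch = 0.01025·Sd^0.27·e^(0.036·RH+0.049·T) = 0.8911 μm/a
  r_corr = 0.5206 + 0.8911 = 1.412 μm/a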